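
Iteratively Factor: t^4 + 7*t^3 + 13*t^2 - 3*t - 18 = (t + 2)*(t^3 + 5*t^2 + 3*t - 9) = (t + 2)*(t + 3)*(t^2 + 2*t - 3) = (t + 2)*(t + 3)^2*(t - 1)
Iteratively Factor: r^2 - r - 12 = (r + 3)*(r - 4)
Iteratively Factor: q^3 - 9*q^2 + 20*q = (q - 5)*(q^2 - 4*q) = (q - 5)*(q - 4)*(q)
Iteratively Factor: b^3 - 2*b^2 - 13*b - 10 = (b + 2)*(b^2 - 4*b - 5) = (b - 5)*(b + 2)*(b + 1)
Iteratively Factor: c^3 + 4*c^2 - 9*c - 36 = (c - 3)*(c^2 + 7*c + 12) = (c - 3)*(c + 4)*(c + 3)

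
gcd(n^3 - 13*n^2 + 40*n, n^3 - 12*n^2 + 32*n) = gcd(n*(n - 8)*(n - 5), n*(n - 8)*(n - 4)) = n^2 - 8*n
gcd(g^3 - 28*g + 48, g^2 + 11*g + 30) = g + 6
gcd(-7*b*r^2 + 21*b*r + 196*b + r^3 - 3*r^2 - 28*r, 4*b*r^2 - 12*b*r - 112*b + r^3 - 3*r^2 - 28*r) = r^2 - 3*r - 28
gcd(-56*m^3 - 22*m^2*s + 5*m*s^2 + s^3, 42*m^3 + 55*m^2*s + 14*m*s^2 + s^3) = 7*m + s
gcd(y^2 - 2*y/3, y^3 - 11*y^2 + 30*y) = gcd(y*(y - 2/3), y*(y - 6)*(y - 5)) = y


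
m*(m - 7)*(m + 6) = m^3 - m^2 - 42*m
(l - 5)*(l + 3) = l^2 - 2*l - 15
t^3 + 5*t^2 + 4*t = t*(t + 1)*(t + 4)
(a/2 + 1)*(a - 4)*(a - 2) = a^3/2 - 2*a^2 - 2*a + 8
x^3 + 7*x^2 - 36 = (x - 2)*(x + 3)*(x + 6)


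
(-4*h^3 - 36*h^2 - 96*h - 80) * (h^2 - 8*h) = -4*h^5 - 4*h^4 + 192*h^3 + 688*h^2 + 640*h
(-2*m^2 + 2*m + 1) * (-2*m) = 4*m^3 - 4*m^2 - 2*m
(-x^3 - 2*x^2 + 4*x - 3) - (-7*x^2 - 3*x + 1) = -x^3 + 5*x^2 + 7*x - 4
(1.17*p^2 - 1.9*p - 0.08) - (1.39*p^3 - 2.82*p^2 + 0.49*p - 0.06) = -1.39*p^3 + 3.99*p^2 - 2.39*p - 0.02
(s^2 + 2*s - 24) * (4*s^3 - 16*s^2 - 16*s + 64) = 4*s^5 - 8*s^4 - 144*s^3 + 416*s^2 + 512*s - 1536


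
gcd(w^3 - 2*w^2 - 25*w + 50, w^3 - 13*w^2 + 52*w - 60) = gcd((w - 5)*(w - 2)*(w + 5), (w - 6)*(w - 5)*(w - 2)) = w^2 - 7*w + 10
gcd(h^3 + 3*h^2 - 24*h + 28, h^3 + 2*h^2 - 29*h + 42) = h^2 + 5*h - 14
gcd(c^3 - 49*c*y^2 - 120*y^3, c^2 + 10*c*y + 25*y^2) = c + 5*y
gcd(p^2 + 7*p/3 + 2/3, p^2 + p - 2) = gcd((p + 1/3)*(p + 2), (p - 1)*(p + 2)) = p + 2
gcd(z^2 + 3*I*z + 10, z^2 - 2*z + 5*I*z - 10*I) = z + 5*I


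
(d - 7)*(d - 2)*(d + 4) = d^3 - 5*d^2 - 22*d + 56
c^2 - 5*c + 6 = (c - 3)*(c - 2)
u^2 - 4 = (u - 2)*(u + 2)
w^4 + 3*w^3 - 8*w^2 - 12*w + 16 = (w - 2)*(w - 1)*(w + 2)*(w + 4)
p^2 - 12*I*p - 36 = (p - 6*I)^2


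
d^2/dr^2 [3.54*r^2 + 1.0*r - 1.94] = 7.08000000000000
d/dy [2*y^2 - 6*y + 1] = 4*y - 6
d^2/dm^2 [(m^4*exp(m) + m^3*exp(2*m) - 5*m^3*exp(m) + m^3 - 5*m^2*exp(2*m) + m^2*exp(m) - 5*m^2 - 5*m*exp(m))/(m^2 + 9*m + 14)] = (m^8*exp(m) + 4*m^7*exp(2*m) + 17*m^7*exp(m) + 56*m^6*exp(2*m) + 102*m^6*exp(m) + 184*m^5*exp(2*m) + 158*m^5*exp(m) - 480*m^4*exp(2*m) - 863*m^4*exp(m) - 3692*m^3*exp(2*m) - 4379*m^3*exp(m) + 224*m^3 - 7952*m^2*exp(2*m) - 7700*m^2*exp(m) + 1176*m^2 - 6664*m*exp(2*m) - 6916*m*exp(m) + 1176*m - 1960*exp(2*m) - 308*exp(m) - 1960)/(m^6 + 27*m^5 + 285*m^4 + 1485*m^3 + 3990*m^2 + 5292*m + 2744)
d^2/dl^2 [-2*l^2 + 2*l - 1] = -4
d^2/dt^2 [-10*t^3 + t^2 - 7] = 2 - 60*t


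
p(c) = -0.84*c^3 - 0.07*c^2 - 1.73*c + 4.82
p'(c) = -2.52*c^2 - 0.14*c - 1.73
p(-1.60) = 10.85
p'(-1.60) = -7.96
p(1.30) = 0.61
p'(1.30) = -6.17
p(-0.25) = 5.26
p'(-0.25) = -1.85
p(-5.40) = 144.39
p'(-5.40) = -74.46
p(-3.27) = 39.10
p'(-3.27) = -28.22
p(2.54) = -13.79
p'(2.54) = -18.34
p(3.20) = -28.96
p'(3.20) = -27.98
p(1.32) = 0.48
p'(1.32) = -6.31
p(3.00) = -23.68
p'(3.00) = -24.83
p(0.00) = 4.82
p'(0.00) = -1.73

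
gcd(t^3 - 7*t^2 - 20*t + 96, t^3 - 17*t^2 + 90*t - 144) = t^2 - 11*t + 24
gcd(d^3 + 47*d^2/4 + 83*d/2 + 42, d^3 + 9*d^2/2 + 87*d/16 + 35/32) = d + 7/4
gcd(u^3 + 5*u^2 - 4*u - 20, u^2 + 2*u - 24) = 1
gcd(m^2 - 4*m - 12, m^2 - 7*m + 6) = m - 6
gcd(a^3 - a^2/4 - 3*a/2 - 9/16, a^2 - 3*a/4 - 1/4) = 1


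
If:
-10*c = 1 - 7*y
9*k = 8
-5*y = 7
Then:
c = -27/25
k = 8/9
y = -7/5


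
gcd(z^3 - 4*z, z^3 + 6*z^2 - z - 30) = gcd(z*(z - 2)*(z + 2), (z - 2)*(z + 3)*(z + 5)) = z - 2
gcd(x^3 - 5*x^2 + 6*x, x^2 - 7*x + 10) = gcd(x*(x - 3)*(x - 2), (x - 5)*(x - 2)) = x - 2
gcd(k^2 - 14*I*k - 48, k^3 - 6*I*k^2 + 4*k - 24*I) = k - 6*I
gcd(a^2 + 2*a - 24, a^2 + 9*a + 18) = a + 6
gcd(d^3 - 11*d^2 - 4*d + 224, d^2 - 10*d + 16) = d - 8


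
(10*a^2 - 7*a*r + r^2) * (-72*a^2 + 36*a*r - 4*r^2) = -720*a^4 + 864*a^3*r - 364*a^2*r^2 + 64*a*r^3 - 4*r^4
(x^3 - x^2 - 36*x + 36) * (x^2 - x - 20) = x^5 - 2*x^4 - 55*x^3 + 92*x^2 + 684*x - 720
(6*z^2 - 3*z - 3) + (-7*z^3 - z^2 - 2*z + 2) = -7*z^3 + 5*z^2 - 5*z - 1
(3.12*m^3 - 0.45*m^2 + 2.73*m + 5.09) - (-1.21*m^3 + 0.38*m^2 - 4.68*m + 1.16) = 4.33*m^3 - 0.83*m^2 + 7.41*m + 3.93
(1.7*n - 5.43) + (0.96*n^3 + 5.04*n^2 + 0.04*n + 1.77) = 0.96*n^3 + 5.04*n^2 + 1.74*n - 3.66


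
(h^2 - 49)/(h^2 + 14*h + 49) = (h - 7)/(h + 7)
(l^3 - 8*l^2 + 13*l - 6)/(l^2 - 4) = (l^3 - 8*l^2 + 13*l - 6)/(l^2 - 4)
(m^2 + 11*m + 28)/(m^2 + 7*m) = (m + 4)/m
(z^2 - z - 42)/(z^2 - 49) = (z + 6)/(z + 7)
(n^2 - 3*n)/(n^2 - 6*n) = (n - 3)/(n - 6)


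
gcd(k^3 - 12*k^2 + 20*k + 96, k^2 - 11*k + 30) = k - 6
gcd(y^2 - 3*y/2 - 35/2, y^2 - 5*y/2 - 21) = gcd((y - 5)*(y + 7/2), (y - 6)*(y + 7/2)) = y + 7/2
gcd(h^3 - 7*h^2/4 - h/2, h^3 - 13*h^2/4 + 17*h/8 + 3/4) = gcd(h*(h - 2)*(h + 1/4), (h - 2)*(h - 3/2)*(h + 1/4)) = h^2 - 7*h/4 - 1/2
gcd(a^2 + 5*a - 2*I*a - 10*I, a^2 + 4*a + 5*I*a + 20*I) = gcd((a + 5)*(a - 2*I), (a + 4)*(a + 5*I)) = 1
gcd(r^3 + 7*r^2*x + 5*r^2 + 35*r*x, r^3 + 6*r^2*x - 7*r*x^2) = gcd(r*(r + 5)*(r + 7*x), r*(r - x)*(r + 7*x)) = r^2 + 7*r*x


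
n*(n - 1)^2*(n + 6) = n^4 + 4*n^3 - 11*n^2 + 6*n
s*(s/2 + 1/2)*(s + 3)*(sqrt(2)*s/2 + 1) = sqrt(2)*s^4/4 + s^3/2 + sqrt(2)*s^3 + 3*sqrt(2)*s^2/4 + 2*s^2 + 3*s/2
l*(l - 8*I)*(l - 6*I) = l^3 - 14*I*l^2 - 48*l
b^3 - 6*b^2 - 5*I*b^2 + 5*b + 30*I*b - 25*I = (b - 5)*(b - 1)*(b - 5*I)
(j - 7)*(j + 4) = j^2 - 3*j - 28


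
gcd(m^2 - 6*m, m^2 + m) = m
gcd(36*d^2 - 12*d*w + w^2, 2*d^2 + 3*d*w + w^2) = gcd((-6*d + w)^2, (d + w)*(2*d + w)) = 1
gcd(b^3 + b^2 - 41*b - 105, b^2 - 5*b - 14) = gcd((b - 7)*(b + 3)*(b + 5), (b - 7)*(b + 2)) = b - 7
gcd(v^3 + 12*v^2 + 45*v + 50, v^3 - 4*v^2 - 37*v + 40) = v + 5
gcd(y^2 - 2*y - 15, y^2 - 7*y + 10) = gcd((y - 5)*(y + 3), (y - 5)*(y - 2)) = y - 5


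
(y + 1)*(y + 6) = y^2 + 7*y + 6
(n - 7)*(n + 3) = n^2 - 4*n - 21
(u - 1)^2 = u^2 - 2*u + 1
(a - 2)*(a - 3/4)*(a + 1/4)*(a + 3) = a^4 + a^3/2 - 107*a^2/16 + 45*a/16 + 9/8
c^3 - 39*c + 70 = (c - 5)*(c - 2)*(c + 7)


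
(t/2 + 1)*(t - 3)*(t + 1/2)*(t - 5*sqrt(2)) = t^4/2 - 5*sqrt(2)*t^3/2 - t^3/4 - 13*t^2/4 + 5*sqrt(2)*t^2/4 - 3*t/2 + 65*sqrt(2)*t/4 + 15*sqrt(2)/2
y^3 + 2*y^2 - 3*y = y*(y - 1)*(y + 3)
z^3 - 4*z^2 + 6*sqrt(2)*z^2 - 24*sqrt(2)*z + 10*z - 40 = (z - 4)*(z + sqrt(2))*(z + 5*sqrt(2))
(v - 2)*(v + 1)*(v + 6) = v^3 + 5*v^2 - 8*v - 12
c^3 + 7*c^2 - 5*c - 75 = (c - 3)*(c + 5)^2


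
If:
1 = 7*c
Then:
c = 1/7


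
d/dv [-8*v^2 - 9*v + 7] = -16*v - 9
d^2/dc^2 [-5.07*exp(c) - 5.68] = -5.07*exp(c)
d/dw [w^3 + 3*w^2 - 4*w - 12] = 3*w^2 + 6*w - 4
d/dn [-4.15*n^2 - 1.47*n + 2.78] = -8.3*n - 1.47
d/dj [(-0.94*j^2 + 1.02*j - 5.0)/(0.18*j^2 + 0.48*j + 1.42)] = (-0.6348*j^2 - 0.8696*j + 3.8484)/(0.0324*j^4 + 0.1728*j^3 + 0.7416*j^2 + 1.3632*j + 2.0164)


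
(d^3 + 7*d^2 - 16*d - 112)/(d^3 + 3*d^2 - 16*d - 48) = (d + 7)/(d + 3)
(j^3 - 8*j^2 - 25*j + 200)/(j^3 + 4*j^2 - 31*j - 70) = (j^2 - 3*j - 40)/(j^2 + 9*j + 14)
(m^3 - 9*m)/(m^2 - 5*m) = (m^2 - 9)/(m - 5)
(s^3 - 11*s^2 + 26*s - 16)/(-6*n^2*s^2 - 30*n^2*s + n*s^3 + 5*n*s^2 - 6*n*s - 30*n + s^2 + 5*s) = (-s^3 + 11*s^2 - 26*s + 16)/(6*n^2*s^2 + 30*n^2*s - n*s^3 - 5*n*s^2 + 6*n*s + 30*n - s^2 - 5*s)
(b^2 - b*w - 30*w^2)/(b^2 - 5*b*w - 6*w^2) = (b + 5*w)/(b + w)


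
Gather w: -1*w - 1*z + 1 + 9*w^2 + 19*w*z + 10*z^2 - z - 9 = 9*w^2 + w*(19*z - 1) + 10*z^2 - 2*z - 8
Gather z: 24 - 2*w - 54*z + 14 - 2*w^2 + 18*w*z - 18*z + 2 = -2*w^2 - 2*w + z*(18*w - 72) + 40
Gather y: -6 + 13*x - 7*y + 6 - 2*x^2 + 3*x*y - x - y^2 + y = -2*x^2 + 12*x - y^2 + y*(3*x - 6)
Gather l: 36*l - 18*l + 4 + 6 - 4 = 18*l + 6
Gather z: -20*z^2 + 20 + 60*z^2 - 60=40*z^2 - 40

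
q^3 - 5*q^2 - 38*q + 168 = (q - 7)*(q - 4)*(q + 6)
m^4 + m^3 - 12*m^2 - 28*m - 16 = (m - 4)*(m + 1)*(m + 2)^2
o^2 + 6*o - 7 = (o - 1)*(o + 7)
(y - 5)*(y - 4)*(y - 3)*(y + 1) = y^4 - 11*y^3 + 35*y^2 - 13*y - 60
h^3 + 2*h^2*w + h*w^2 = h*(h + w)^2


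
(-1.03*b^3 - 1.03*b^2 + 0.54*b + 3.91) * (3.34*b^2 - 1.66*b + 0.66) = -3.4402*b^5 - 1.7304*b^4 + 2.8336*b^3 + 11.4832*b^2 - 6.1342*b + 2.5806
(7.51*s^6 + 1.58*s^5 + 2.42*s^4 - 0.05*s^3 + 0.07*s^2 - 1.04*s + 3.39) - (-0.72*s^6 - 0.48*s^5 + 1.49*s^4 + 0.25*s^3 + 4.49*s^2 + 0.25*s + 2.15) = 8.23*s^6 + 2.06*s^5 + 0.93*s^4 - 0.3*s^3 - 4.42*s^2 - 1.29*s + 1.24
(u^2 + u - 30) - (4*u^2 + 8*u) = -3*u^2 - 7*u - 30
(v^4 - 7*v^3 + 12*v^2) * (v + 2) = v^5 - 5*v^4 - 2*v^3 + 24*v^2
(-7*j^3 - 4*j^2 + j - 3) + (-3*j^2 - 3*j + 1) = -7*j^3 - 7*j^2 - 2*j - 2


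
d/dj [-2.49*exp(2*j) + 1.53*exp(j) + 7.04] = (1.53 - 4.98*exp(j))*exp(j)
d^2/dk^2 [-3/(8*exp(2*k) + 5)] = (480 - 768*exp(2*k))*exp(2*k)/(8*exp(2*k) + 5)^3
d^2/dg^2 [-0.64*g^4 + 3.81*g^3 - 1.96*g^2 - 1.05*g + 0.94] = -7.68*g^2 + 22.86*g - 3.92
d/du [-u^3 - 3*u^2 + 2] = 3*u*(-u - 2)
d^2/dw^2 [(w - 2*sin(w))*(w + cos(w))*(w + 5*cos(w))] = 2*w^2*sin(w) - 6*w^2*cos(w) - 24*w*sin(w) + 24*w*sin(2*w) - 8*w*cos(w) - 10*w*cos(2*w) + 6*w - 3*sin(w)/2 - 10*sin(2*w) + 45*sin(3*w)/2 + 12*cos(w) - 24*cos(2*w)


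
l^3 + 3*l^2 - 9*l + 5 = (l - 1)^2*(l + 5)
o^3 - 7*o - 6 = (o - 3)*(o + 1)*(o + 2)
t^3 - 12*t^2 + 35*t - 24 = (t - 8)*(t - 3)*(t - 1)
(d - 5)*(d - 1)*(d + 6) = d^3 - 31*d + 30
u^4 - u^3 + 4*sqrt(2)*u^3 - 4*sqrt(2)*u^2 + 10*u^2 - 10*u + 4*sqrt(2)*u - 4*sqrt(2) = (u - 1)*(u + sqrt(2))^2*(u + 2*sqrt(2))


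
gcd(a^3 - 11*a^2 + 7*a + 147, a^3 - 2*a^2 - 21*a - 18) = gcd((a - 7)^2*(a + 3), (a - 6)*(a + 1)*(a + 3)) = a + 3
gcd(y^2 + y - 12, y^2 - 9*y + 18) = y - 3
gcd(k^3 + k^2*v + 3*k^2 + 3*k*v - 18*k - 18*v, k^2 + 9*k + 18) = k + 6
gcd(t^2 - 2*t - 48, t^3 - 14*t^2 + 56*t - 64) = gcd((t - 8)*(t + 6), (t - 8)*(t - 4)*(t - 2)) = t - 8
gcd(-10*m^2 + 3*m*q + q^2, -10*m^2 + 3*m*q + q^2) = -10*m^2 + 3*m*q + q^2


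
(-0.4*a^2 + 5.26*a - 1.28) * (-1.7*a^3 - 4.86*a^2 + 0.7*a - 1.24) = 0.68*a^5 - 6.998*a^4 - 23.6676*a^3 + 10.3988*a^2 - 7.4184*a + 1.5872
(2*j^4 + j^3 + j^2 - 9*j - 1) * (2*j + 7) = 4*j^5 + 16*j^4 + 9*j^3 - 11*j^2 - 65*j - 7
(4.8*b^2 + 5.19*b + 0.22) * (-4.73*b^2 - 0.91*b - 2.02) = -22.704*b^4 - 28.9167*b^3 - 15.4595*b^2 - 10.684*b - 0.4444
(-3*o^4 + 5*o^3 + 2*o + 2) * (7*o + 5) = -21*o^5 + 20*o^4 + 25*o^3 + 14*o^2 + 24*o + 10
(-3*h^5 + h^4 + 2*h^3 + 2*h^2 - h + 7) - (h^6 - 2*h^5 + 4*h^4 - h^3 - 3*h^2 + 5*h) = -h^6 - h^5 - 3*h^4 + 3*h^3 + 5*h^2 - 6*h + 7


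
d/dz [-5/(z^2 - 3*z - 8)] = 5*(2*z - 3)/(-z^2 + 3*z + 8)^2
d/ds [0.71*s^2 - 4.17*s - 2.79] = 1.42*s - 4.17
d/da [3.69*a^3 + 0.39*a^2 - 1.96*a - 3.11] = 11.07*a^2 + 0.78*a - 1.96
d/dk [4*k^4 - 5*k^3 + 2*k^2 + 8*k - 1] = 16*k^3 - 15*k^2 + 4*k + 8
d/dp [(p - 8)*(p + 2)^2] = (p + 2)*(3*p - 14)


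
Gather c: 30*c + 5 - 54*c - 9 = -24*c - 4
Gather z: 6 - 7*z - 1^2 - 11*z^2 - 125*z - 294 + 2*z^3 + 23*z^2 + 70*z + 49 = 2*z^3 + 12*z^2 - 62*z - 240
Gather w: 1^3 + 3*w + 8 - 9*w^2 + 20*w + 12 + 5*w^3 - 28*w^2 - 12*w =5*w^3 - 37*w^2 + 11*w + 21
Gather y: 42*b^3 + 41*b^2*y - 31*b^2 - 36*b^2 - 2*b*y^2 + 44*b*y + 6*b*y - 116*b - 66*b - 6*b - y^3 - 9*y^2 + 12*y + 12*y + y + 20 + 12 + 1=42*b^3 - 67*b^2 - 188*b - y^3 + y^2*(-2*b - 9) + y*(41*b^2 + 50*b + 25) + 33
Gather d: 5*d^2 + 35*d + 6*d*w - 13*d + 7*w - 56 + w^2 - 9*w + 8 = 5*d^2 + d*(6*w + 22) + w^2 - 2*w - 48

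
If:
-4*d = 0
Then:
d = 0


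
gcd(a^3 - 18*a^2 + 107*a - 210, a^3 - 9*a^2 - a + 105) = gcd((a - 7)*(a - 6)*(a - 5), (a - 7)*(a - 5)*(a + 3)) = a^2 - 12*a + 35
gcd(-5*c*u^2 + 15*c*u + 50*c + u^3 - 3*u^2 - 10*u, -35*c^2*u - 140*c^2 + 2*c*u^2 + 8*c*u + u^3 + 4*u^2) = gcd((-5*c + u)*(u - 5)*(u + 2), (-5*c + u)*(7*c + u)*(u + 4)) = -5*c + u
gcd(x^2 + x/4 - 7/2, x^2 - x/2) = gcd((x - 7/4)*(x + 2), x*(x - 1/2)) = 1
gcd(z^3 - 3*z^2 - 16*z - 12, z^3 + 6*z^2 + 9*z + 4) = z + 1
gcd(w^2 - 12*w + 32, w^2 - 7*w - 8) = w - 8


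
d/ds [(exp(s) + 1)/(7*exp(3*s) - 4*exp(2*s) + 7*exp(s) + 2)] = (-(exp(s) + 1)*(21*exp(2*s) - 8*exp(s) + 7) + 7*exp(3*s) - 4*exp(2*s) + 7*exp(s) + 2)*exp(s)/(7*exp(3*s) - 4*exp(2*s) + 7*exp(s) + 2)^2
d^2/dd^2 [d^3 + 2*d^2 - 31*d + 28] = 6*d + 4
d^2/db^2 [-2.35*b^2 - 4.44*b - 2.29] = -4.70000000000000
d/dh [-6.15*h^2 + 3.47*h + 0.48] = 3.47 - 12.3*h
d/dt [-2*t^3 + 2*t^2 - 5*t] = -6*t^2 + 4*t - 5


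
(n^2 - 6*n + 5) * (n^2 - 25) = n^4 - 6*n^3 - 20*n^2 + 150*n - 125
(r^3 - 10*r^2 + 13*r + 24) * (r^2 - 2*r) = r^5 - 12*r^4 + 33*r^3 - 2*r^2 - 48*r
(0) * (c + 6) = 0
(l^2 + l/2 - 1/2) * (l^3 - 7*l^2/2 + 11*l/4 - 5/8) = l^5 - 3*l^4 + l^3/2 + 5*l^2/2 - 27*l/16 + 5/16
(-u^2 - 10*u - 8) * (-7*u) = 7*u^3 + 70*u^2 + 56*u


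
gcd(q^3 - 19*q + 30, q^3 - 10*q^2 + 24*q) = 1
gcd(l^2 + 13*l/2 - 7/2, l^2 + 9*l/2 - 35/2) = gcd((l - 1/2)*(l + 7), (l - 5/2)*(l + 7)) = l + 7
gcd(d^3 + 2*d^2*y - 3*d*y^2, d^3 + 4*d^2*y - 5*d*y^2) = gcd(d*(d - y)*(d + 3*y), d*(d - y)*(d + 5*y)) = -d^2 + d*y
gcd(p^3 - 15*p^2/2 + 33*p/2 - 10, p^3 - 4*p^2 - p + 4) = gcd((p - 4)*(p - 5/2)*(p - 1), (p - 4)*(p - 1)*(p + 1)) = p^2 - 5*p + 4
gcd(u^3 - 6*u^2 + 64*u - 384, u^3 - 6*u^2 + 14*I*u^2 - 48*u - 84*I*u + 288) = u^2 + u*(-6 + 8*I) - 48*I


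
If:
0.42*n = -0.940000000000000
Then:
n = -2.24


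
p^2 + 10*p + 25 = (p + 5)^2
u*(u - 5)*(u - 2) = u^3 - 7*u^2 + 10*u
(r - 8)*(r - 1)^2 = r^3 - 10*r^2 + 17*r - 8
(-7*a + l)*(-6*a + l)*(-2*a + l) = -84*a^3 + 68*a^2*l - 15*a*l^2 + l^3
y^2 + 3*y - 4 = (y - 1)*(y + 4)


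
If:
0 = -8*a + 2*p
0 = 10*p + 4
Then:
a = -1/10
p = -2/5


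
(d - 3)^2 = d^2 - 6*d + 9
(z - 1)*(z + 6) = z^2 + 5*z - 6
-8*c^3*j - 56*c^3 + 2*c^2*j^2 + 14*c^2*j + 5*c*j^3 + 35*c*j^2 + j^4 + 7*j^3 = (-c + j)*(2*c + j)*(4*c + j)*(j + 7)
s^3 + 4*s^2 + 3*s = s*(s + 1)*(s + 3)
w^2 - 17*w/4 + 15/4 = (w - 3)*(w - 5/4)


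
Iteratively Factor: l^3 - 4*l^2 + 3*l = (l - 3)*(l^2 - l) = (l - 3)*(l - 1)*(l)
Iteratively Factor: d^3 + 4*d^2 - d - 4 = (d + 4)*(d^2 - 1) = (d + 1)*(d + 4)*(d - 1)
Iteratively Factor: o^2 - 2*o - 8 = (o + 2)*(o - 4)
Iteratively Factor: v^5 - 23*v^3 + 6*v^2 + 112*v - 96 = (v + 4)*(v^4 - 4*v^3 - 7*v^2 + 34*v - 24) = (v - 2)*(v + 4)*(v^3 - 2*v^2 - 11*v + 12) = (v - 2)*(v - 1)*(v + 4)*(v^2 - v - 12) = (v - 2)*(v - 1)*(v + 3)*(v + 4)*(v - 4)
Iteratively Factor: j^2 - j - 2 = (j - 2)*(j + 1)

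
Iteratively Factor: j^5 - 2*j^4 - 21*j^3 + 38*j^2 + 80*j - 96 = (j + 4)*(j^4 - 6*j^3 + 3*j^2 + 26*j - 24) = (j - 1)*(j + 4)*(j^3 - 5*j^2 - 2*j + 24) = (j - 1)*(j + 2)*(j + 4)*(j^2 - 7*j + 12) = (j - 4)*(j - 1)*(j + 2)*(j + 4)*(j - 3)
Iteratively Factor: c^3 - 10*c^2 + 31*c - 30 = (c - 2)*(c^2 - 8*c + 15) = (c - 5)*(c - 2)*(c - 3)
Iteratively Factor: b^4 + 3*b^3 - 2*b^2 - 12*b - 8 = (b - 2)*(b^3 + 5*b^2 + 8*b + 4) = (b - 2)*(b + 2)*(b^2 + 3*b + 2) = (b - 2)*(b + 2)^2*(b + 1)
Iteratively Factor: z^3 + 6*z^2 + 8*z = (z + 2)*(z^2 + 4*z) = z*(z + 2)*(z + 4)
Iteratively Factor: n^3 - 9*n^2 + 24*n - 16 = (n - 4)*(n^2 - 5*n + 4) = (n - 4)^2*(n - 1)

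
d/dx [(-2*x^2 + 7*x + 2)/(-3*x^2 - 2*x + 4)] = (25*x^2 - 4*x + 32)/(9*x^4 + 12*x^3 - 20*x^2 - 16*x + 16)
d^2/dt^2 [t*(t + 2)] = 2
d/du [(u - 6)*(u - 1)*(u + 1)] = 3*u^2 - 12*u - 1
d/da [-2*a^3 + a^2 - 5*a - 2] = -6*a^2 + 2*a - 5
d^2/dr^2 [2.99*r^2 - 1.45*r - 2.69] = 5.98000000000000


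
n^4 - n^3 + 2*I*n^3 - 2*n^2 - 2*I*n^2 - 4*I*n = n*(n - 2)*(n + 1)*(n + 2*I)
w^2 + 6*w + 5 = (w + 1)*(w + 5)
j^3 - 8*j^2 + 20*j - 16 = (j - 4)*(j - 2)^2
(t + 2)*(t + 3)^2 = t^3 + 8*t^2 + 21*t + 18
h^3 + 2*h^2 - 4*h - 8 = (h - 2)*(h + 2)^2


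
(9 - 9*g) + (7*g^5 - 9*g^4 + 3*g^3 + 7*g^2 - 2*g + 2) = 7*g^5 - 9*g^4 + 3*g^3 + 7*g^2 - 11*g + 11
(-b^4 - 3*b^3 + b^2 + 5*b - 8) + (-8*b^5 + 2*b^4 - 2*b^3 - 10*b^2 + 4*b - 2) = -8*b^5 + b^4 - 5*b^3 - 9*b^2 + 9*b - 10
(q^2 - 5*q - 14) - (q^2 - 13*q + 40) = 8*q - 54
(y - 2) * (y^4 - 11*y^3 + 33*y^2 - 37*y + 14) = y^5 - 13*y^4 + 55*y^3 - 103*y^2 + 88*y - 28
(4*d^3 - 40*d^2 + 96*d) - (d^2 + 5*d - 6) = 4*d^3 - 41*d^2 + 91*d + 6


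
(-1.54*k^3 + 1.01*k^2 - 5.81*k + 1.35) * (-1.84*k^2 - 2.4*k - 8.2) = 2.8336*k^5 + 1.8376*k^4 + 20.8944*k^3 + 3.178*k^2 + 44.402*k - 11.07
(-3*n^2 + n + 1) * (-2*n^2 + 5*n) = 6*n^4 - 17*n^3 + 3*n^2 + 5*n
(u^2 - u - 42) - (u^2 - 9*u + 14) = 8*u - 56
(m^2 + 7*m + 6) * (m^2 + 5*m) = m^4 + 12*m^3 + 41*m^2 + 30*m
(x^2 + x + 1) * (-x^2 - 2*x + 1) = -x^4 - 3*x^3 - 2*x^2 - x + 1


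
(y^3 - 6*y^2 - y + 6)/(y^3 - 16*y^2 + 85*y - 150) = (y^2 - 1)/(y^2 - 10*y + 25)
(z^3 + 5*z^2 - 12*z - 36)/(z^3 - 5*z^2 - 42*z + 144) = (z + 2)/(z - 8)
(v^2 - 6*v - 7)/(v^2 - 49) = (v + 1)/(v + 7)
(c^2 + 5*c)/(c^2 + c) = (c + 5)/(c + 1)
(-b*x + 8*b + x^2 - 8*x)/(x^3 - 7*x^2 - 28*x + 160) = (-b + x)/(x^2 + x - 20)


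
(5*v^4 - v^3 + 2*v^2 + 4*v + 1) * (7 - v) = -5*v^5 + 36*v^4 - 9*v^3 + 10*v^2 + 27*v + 7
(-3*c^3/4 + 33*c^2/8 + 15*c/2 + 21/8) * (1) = -3*c^3/4 + 33*c^2/8 + 15*c/2 + 21/8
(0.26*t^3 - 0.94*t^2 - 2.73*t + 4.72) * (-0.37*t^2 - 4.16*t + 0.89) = -0.0962*t^5 - 0.7338*t^4 + 5.1519*t^3 + 8.7738*t^2 - 22.0649*t + 4.2008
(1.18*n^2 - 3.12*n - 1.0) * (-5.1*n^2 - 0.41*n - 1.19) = -6.018*n^4 + 15.4282*n^3 + 4.975*n^2 + 4.1228*n + 1.19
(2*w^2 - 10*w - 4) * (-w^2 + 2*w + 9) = -2*w^4 + 14*w^3 + 2*w^2 - 98*w - 36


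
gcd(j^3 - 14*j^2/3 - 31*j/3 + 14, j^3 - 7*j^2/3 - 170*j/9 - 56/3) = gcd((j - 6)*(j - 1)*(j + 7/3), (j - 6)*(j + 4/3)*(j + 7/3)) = j^2 - 11*j/3 - 14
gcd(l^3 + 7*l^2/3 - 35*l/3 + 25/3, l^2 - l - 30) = l + 5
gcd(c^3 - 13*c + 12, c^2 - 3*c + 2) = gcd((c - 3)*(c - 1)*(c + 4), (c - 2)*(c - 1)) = c - 1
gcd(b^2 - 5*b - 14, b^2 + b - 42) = 1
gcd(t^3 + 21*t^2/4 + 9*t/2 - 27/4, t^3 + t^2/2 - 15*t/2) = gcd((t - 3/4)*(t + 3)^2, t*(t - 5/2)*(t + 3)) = t + 3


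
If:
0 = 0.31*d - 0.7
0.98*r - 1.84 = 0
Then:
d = 2.26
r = 1.88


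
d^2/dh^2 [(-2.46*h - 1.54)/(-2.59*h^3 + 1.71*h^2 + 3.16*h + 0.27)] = (99.011556*h^5 + 58.595124*h^4 - 54.474276*h^3 - 27.961836*h^2 + 49.576104*h + 25.135868)/(17.373979*h^9 - 34.412553*h^8 - 40.872531*h^7 + 73.538172*h^6 + 57.042462*h^5 - 40.335921*h^4 - 39.741895*h^3 - 8.462313*h^2 - 0.691092*h - 0.019683)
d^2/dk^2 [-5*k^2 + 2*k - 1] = -10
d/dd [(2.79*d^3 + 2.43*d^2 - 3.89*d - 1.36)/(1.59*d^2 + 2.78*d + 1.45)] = (4.4361*d^4 + 15.5124*d^3 + 25.077*d^2 + 11.3718*d - 1.8597)/(2.5281*d^4 + 8.8404*d^3 + 12.3394*d^2 + 8.062*d + 2.1025)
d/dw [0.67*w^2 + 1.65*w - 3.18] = 1.34*w + 1.65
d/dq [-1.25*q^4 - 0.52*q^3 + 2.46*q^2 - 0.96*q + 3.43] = -5.0*q^3 - 1.56*q^2 + 4.92*q - 0.96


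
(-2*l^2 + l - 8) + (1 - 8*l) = -2*l^2 - 7*l - 7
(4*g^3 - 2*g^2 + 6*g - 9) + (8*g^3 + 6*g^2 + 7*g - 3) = 12*g^3 + 4*g^2 + 13*g - 12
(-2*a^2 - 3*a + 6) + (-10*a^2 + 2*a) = -12*a^2 - a + 6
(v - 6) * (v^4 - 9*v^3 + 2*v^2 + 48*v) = v^5 - 15*v^4 + 56*v^3 + 36*v^2 - 288*v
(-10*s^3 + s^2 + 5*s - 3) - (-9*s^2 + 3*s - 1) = -10*s^3 + 10*s^2 + 2*s - 2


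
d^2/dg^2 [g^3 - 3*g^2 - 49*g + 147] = 6*g - 6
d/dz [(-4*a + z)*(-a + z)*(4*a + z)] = -16*a^2 - 2*a*z + 3*z^2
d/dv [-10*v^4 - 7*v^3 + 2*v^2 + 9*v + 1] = -40*v^3 - 21*v^2 + 4*v + 9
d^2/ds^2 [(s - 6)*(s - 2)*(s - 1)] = 6*s - 18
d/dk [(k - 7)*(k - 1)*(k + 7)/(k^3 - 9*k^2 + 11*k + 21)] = 8*(-k^2 + k - 4)/(k^4 - 4*k^3 - 2*k^2 + 12*k + 9)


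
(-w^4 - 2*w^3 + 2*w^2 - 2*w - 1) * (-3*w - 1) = 3*w^5 + 7*w^4 - 4*w^3 + 4*w^2 + 5*w + 1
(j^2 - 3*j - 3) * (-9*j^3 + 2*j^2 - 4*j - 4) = -9*j^5 + 29*j^4 + 17*j^3 + 2*j^2 + 24*j + 12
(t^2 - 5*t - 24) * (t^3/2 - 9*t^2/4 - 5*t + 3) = t^5/2 - 19*t^4/4 - 23*t^3/4 + 82*t^2 + 105*t - 72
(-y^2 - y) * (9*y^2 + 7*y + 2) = -9*y^4 - 16*y^3 - 9*y^2 - 2*y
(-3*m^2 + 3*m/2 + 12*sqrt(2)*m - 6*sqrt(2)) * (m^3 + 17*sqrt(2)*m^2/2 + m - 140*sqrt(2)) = -3*m^5 - 27*sqrt(2)*m^4/2 + 3*m^4/2 + 27*sqrt(2)*m^3/4 + 201*m^3 - 201*m^2/2 + 432*sqrt(2)*m^2 - 3360*m - 216*sqrt(2)*m + 1680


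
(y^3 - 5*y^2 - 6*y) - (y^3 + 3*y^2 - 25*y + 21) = -8*y^2 + 19*y - 21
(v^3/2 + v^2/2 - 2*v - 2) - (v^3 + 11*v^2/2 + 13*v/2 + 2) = -v^3/2 - 5*v^2 - 17*v/2 - 4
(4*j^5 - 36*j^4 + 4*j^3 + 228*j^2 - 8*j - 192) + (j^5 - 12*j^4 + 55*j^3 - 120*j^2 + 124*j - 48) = 5*j^5 - 48*j^4 + 59*j^3 + 108*j^2 + 116*j - 240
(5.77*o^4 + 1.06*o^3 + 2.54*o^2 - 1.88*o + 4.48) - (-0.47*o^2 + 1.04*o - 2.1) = 5.77*o^4 + 1.06*o^3 + 3.01*o^2 - 2.92*o + 6.58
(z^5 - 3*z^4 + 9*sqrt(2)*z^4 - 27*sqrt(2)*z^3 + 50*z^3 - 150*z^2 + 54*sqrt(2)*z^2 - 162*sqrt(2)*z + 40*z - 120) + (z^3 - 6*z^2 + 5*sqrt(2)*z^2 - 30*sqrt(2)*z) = z^5 - 3*z^4 + 9*sqrt(2)*z^4 - 27*sqrt(2)*z^3 + 51*z^3 - 156*z^2 + 59*sqrt(2)*z^2 - 192*sqrt(2)*z + 40*z - 120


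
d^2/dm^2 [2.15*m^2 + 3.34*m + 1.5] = 4.30000000000000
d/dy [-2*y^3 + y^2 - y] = -6*y^2 + 2*y - 1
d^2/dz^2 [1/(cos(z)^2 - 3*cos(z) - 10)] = (4*sin(z)^4 - 51*sin(z)^2 - 75*cos(z)/4 - 9*cos(3*z)/4 + 9)/(sin(z)^2 + 3*cos(z) + 9)^3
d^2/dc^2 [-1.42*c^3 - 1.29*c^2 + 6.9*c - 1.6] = -8.52*c - 2.58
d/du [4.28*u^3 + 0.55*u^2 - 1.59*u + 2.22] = 12.84*u^2 + 1.1*u - 1.59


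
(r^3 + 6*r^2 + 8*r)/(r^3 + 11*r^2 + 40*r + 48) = r*(r + 2)/(r^2 + 7*r + 12)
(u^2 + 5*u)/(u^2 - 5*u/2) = 2*(u + 5)/(2*u - 5)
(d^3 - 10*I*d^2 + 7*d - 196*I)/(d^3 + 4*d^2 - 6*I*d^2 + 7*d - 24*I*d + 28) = (d^2 - 3*I*d + 28)/(d^2 + d*(4 + I) + 4*I)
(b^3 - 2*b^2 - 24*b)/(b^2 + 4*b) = b - 6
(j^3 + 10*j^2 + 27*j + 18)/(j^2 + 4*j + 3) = j + 6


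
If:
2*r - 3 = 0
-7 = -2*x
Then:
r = 3/2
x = 7/2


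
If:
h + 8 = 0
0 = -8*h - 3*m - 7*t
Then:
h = -8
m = 64/3 - 7*t/3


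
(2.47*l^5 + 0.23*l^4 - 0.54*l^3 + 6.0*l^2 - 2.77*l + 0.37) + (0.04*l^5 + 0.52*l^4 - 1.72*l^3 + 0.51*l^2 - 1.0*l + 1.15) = 2.51*l^5 + 0.75*l^4 - 2.26*l^3 + 6.51*l^2 - 3.77*l + 1.52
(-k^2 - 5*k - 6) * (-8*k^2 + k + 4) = 8*k^4 + 39*k^3 + 39*k^2 - 26*k - 24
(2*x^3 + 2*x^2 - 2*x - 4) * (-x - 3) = -2*x^4 - 8*x^3 - 4*x^2 + 10*x + 12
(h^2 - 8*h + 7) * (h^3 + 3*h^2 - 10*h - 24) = h^5 - 5*h^4 - 27*h^3 + 77*h^2 + 122*h - 168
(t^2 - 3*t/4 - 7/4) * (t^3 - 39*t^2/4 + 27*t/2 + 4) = t^5 - 21*t^4/2 + 305*t^3/16 + 175*t^2/16 - 213*t/8 - 7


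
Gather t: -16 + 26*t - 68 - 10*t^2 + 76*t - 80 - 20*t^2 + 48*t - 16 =-30*t^2 + 150*t - 180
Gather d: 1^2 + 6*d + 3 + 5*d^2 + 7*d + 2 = 5*d^2 + 13*d + 6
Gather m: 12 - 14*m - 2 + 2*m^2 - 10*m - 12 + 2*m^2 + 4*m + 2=4*m^2 - 20*m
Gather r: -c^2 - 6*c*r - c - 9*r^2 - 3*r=-c^2 - c - 9*r^2 + r*(-6*c - 3)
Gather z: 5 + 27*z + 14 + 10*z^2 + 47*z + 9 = 10*z^2 + 74*z + 28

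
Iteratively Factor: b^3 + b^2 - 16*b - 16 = (b + 1)*(b^2 - 16) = (b - 4)*(b + 1)*(b + 4)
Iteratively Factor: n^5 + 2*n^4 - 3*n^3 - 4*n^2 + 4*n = (n - 1)*(n^4 + 3*n^3 - 4*n) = (n - 1)*(n + 2)*(n^3 + n^2 - 2*n) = (n - 1)^2*(n + 2)*(n^2 + 2*n) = (n - 1)^2*(n + 2)^2*(n)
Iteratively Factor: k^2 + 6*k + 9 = (k + 3)*(k + 3)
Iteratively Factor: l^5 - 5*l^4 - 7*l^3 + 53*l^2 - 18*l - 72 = (l - 4)*(l^4 - l^3 - 11*l^2 + 9*l + 18) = (l - 4)*(l + 3)*(l^3 - 4*l^2 + l + 6) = (l - 4)*(l - 2)*(l + 3)*(l^2 - 2*l - 3) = (l - 4)*(l - 2)*(l + 1)*(l + 3)*(l - 3)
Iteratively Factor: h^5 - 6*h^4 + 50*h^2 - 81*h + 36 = (h - 4)*(h^4 - 2*h^3 - 8*h^2 + 18*h - 9) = (h - 4)*(h - 1)*(h^3 - h^2 - 9*h + 9) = (h - 4)*(h - 1)^2*(h^2 - 9) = (h - 4)*(h - 3)*(h - 1)^2*(h + 3)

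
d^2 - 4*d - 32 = (d - 8)*(d + 4)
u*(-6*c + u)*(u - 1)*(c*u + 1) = -6*c^2*u^3 + 6*c^2*u^2 + c*u^4 - c*u^3 - 6*c*u^2 + 6*c*u + u^3 - u^2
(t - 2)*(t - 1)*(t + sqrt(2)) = t^3 - 3*t^2 + sqrt(2)*t^2 - 3*sqrt(2)*t + 2*t + 2*sqrt(2)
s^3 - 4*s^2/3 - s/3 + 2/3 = (s - 1)^2*(s + 2/3)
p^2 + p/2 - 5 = (p - 2)*(p + 5/2)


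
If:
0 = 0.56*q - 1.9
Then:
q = 3.39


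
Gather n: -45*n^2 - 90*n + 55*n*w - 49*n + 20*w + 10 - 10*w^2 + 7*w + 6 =-45*n^2 + n*(55*w - 139) - 10*w^2 + 27*w + 16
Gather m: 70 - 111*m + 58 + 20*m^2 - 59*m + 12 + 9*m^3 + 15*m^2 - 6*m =9*m^3 + 35*m^2 - 176*m + 140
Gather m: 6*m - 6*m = 0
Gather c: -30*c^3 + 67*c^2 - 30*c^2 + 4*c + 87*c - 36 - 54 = -30*c^3 + 37*c^2 + 91*c - 90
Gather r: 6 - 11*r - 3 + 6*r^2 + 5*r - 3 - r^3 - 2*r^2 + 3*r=-r^3 + 4*r^2 - 3*r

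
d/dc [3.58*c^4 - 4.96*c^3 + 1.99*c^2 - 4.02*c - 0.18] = 14.32*c^3 - 14.88*c^2 + 3.98*c - 4.02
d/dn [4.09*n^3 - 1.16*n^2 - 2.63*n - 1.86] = 12.27*n^2 - 2.32*n - 2.63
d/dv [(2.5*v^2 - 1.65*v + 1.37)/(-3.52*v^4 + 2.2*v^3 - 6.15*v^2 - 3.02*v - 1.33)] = (17.6*v^5 - 22.924*v^4 + 26.5496*v^3 - 26.7395*v^2 + 10.201*v + 6.3319)/(12.3904*v^8 - 15.488*v^7 + 48.136*v^6 - 5.7992*v^5 + 33.8977*v^4 + 31.294*v^3 + 25.4794*v^2 + 8.0332*v + 1.7689)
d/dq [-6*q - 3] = -6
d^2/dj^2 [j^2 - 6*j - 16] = 2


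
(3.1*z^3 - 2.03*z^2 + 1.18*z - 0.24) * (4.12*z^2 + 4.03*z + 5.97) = 12.772*z^5 + 4.1294*z^4 + 15.1877*z^3 - 8.3525*z^2 + 6.0774*z - 1.4328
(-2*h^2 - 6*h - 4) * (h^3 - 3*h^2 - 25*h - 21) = -2*h^5 + 64*h^3 + 204*h^2 + 226*h + 84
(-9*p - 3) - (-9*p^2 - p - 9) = 9*p^2 - 8*p + 6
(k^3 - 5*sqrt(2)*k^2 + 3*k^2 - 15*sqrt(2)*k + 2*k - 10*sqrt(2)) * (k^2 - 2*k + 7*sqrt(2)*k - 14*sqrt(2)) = k^5 + k^4 + 2*sqrt(2)*k^4 - 74*k^3 + 2*sqrt(2)*k^3 - 74*k^2 - 8*sqrt(2)*k^2 - 8*sqrt(2)*k + 280*k + 280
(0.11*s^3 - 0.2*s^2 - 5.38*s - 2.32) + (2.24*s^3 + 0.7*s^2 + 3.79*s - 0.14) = 2.35*s^3 + 0.5*s^2 - 1.59*s - 2.46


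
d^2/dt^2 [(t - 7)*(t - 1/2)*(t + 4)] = 6*t - 7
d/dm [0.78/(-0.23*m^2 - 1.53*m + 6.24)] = (0.3588*m + 1.1934)/(0.23*m^2 + 1.53*m - 6.24)^2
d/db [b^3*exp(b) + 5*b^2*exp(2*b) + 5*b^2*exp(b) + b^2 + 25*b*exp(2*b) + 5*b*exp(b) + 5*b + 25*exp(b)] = b^3*exp(b) + 10*b^2*exp(2*b) + 8*b^2*exp(b) + 60*b*exp(2*b) + 15*b*exp(b) + 2*b + 25*exp(2*b) + 30*exp(b) + 5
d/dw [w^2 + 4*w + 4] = 2*w + 4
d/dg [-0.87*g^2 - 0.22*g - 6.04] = -1.74*g - 0.22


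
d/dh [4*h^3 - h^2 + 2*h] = 12*h^2 - 2*h + 2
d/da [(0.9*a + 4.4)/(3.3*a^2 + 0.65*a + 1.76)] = (2.97*a^2 + 0.585*a - (0.9*a + 4.4)*(6.6*a + 0.65) + 1.584)/(3.3*a^2 + 0.65*a + 1.76)^2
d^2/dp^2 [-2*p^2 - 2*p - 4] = -4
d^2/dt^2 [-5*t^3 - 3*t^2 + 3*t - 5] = -30*t - 6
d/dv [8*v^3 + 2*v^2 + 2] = 4*v*(6*v + 1)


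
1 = 1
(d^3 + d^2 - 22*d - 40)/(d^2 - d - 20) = d + 2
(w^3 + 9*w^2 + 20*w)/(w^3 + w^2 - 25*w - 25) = w*(w + 4)/(w^2 - 4*w - 5)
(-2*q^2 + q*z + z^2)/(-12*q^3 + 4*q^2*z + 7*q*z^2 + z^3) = 1/(6*q + z)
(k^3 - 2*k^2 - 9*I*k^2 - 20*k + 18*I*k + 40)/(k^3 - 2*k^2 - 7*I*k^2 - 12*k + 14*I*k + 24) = (k - 5*I)/(k - 3*I)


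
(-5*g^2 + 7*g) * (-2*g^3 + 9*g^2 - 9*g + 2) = 10*g^5 - 59*g^4 + 108*g^3 - 73*g^2 + 14*g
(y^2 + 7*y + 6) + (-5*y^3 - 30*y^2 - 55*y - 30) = -5*y^3 - 29*y^2 - 48*y - 24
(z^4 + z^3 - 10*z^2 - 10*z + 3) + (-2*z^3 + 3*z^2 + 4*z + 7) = z^4 - z^3 - 7*z^2 - 6*z + 10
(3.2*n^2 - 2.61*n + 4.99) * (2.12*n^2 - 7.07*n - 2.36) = 6.784*n^4 - 28.1572*n^3 + 21.4795*n^2 - 29.1197*n - 11.7764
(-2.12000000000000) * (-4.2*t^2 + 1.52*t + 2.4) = 8.904*t^2 - 3.2224*t - 5.088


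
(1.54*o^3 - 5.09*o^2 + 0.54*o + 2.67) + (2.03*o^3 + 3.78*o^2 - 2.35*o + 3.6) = 3.57*o^3 - 1.31*o^2 - 1.81*o + 6.27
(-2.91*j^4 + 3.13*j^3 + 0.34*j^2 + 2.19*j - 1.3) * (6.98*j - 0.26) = -20.3118*j^5 + 22.604*j^4 + 1.5594*j^3 + 15.1978*j^2 - 9.6434*j + 0.338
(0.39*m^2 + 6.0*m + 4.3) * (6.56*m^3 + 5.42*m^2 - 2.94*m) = 2.5584*m^5 + 41.4738*m^4 + 59.5814*m^3 + 5.666*m^2 - 12.642*m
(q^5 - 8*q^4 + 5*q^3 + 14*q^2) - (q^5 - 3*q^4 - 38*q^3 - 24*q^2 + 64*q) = -5*q^4 + 43*q^3 + 38*q^2 - 64*q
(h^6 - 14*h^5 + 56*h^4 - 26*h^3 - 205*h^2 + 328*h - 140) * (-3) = -3*h^6 + 42*h^5 - 168*h^4 + 78*h^3 + 615*h^2 - 984*h + 420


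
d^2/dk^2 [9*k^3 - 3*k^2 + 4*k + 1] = 54*k - 6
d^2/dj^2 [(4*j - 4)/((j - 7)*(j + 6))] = 8*(j^3 - 3*j^2 + 129*j - 85)/(j^6 - 3*j^5 - 123*j^4 + 251*j^3 + 5166*j^2 - 5292*j - 74088)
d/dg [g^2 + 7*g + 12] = 2*g + 7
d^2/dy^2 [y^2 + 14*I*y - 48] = 2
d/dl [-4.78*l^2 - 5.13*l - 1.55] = -9.56*l - 5.13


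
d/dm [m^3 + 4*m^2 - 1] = m*(3*m + 8)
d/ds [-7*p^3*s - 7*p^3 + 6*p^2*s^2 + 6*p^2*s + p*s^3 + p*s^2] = p*(-7*p^2 + 12*p*s + 6*p + 3*s^2 + 2*s)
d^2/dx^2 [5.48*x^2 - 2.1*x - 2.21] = 10.9600000000000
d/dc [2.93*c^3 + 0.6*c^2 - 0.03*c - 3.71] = 8.79*c^2 + 1.2*c - 0.03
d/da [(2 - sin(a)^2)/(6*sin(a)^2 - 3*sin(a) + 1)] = (3*sin(a)^2 - 26*sin(a) + 6)*cos(a)/(6*sin(a)^2 - 3*sin(a) + 1)^2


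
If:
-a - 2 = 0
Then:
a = -2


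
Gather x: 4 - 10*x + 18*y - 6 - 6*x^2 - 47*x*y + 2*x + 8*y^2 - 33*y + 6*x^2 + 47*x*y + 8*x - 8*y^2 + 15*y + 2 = 0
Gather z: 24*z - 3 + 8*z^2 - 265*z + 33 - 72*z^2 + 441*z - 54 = -64*z^2 + 200*z - 24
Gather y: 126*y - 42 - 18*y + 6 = 108*y - 36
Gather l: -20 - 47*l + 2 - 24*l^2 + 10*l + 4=-24*l^2 - 37*l - 14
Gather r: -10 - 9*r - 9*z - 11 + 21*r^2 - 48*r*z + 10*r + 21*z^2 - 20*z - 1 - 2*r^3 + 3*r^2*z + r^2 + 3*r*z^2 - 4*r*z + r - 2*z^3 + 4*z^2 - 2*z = -2*r^3 + r^2*(3*z + 22) + r*(3*z^2 - 52*z + 2) - 2*z^3 + 25*z^2 - 31*z - 22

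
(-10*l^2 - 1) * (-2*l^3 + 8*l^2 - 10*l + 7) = 20*l^5 - 80*l^4 + 102*l^3 - 78*l^2 + 10*l - 7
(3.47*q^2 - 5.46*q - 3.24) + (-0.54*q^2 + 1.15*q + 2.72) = 2.93*q^2 - 4.31*q - 0.52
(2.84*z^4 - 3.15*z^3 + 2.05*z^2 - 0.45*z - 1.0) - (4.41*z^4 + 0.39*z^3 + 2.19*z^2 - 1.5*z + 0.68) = -1.57*z^4 - 3.54*z^3 - 0.14*z^2 + 1.05*z - 1.68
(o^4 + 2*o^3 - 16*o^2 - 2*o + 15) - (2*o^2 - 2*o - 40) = o^4 + 2*o^3 - 18*o^2 + 55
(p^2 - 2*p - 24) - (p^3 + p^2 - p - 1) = -p^3 - p - 23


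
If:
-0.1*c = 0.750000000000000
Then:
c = -7.50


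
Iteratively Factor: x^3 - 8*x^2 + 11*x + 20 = (x - 4)*(x^2 - 4*x - 5) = (x - 4)*(x + 1)*(x - 5)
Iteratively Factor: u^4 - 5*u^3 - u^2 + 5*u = (u - 5)*(u^3 - u) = (u - 5)*(u + 1)*(u^2 - u) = (u - 5)*(u - 1)*(u + 1)*(u)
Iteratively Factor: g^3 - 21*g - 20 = (g + 1)*(g^2 - g - 20) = (g - 5)*(g + 1)*(g + 4)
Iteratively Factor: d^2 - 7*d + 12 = (d - 4)*(d - 3)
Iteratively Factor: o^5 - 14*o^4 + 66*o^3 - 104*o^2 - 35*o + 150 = (o - 5)*(o^4 - 9*o^3 + 21*o^2 + o - 30) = (o - 5)*(o - 3)*(o^3 - 6*o^2 + 3*o + 10) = (o - 5)*(o - 3)*(o - 2)*(o^2 - 4*o - 5) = (o - 5)^2*(o - 3)*(o - 2)*(o + 1)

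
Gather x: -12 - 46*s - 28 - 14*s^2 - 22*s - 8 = -14*s^2 - 68*s - 48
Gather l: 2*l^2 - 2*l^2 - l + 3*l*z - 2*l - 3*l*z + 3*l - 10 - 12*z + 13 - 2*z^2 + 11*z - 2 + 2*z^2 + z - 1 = 0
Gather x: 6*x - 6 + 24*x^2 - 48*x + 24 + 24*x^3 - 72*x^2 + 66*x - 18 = 24*x^3 - 48*x^2 + 24*x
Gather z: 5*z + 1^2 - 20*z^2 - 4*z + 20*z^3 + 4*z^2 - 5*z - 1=20*z^3 - 16*z^2 - 4*z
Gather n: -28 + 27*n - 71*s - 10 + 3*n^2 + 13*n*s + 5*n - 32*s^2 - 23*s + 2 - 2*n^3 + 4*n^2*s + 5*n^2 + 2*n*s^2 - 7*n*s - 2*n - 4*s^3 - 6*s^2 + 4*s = -2*n^3 + n^2*(4*s + 8) + n*(2*s^2 + 6*s + 30) - 4*s^3 - 38*s^2 - 90*s - 36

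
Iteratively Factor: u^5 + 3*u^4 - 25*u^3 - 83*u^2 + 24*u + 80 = (u + 1)*(u^4 + 2*u^3 - 27*u^2 - 56*u + 80) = (u - 1)*(u + 1)*(u^3 + 3*u^2 - 24*u - 80) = (u - 5)*(u - 1)*(u + 1)*(u^2 + 8*u + 16) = (u - 5)*(u - 1)*(u + 1)*(u + 4)*(u + 4)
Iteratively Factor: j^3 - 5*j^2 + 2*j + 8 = (j - 4)*(j^2 - j - 2) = (j - 4)*(j + 1)*(j - 2)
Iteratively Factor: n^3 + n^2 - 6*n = (n - 2)*(n^2 + 3*n) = n*(n - 2)*(n + 3)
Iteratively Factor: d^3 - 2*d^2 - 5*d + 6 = (d + 2)*(d^2 - 4*d + 3) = (d - 1)*(d + 2)*(d - 3)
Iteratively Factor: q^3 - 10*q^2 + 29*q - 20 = (q - 4)*(q^2 - 6*q + 5) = (q - 5)*(q - 4)*(q - 1)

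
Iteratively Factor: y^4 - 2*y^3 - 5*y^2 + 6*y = (y - 1)*(y^3 - y^2 - 6*y) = (y - 3)*(y - 1)*(y^2 + 2*y) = (y - 3)*(y - 1)*(y + 2)*(y)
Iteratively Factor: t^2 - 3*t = (t - 3)*(t)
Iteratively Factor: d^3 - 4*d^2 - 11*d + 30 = (d + 3)*(d^2 - 7*d + 10) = (d - 2)*(d + 3)*(d - 5)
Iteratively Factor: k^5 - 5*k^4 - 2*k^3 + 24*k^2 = (k)*(k^4 - 5*k^3 - 2*k^2 + 24*k) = k*(k + 2)*(k^3 - 7*k^2 + 12*k) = k^2*(k + 2)*(k^2 - 7*k + 12) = k^2*(k - 3)*(k + 2)*(k - 4)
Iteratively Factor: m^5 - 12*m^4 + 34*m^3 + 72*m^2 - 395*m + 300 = (m - 4)*(m^4 - 8*m^3 + 2*m^2 + 80*m - 75) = (m - 5)*(m - 4)*(m^3 - 3*m^2 - 13*m + 15) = (m - 5)*(m - 4)*(m - 1)*(m^2 - 2*m - 15) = (m - 5)^2*(m - 4)*(m - 1)*(m + 3)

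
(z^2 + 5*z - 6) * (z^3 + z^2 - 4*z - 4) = z^5 + 6*z^4 - 5*z^3 - 30*z^2 + 4*z + 24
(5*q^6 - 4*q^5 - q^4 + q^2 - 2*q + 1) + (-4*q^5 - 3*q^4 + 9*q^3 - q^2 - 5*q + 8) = 5*q^6 - 8*q^5 - 4*q^4 + 9*q^3 - 7*q + 9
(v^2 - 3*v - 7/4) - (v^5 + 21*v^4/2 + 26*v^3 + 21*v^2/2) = -v^5 - 21*v^4/2 - 26*v^3 - 19*v^2/2 - 3*v - 7/4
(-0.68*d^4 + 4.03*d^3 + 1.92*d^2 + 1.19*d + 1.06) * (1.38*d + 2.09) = -0.9384*d^5 + 4.1402*d^4 + 11.0723*d^3 + 5.655*d^2 + 3.9499*d + 2.2154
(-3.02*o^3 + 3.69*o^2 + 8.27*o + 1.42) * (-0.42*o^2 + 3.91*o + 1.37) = 1.2684*o^5 - 13.358*o^4 + 6.8171*o^3 + 36.7946*o^2 + 16.8821*o + 1.9454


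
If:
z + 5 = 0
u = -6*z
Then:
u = 30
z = -5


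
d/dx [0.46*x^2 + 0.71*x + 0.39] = 0.92*x + 0.71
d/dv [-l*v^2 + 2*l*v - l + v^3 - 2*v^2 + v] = -2*l*v + 2*l + 3*v^2 - 4*v + 1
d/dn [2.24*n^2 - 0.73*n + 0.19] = 4.48*n - 0.73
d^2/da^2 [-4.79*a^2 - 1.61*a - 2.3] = -9.58000000000000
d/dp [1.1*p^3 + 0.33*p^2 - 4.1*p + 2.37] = 3.3*p^2 + 0.66*p - 4.1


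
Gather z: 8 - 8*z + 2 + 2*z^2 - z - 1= 2*z^2 - 9*z + 9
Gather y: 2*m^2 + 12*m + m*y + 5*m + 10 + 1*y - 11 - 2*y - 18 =2*m^2 + 17*m + y*(m - 1) - 19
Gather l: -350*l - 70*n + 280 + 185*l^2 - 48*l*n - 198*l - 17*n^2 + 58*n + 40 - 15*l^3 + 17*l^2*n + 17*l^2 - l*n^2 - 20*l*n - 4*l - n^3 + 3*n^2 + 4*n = -15*l^3 + l^2*(17*n + 202) + l*(-n^2 - 68*n - 552) - n^3 - 14*n^2 - 8*n + 320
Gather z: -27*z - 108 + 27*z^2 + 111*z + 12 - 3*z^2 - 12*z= 24*z^2 + 72*z - 96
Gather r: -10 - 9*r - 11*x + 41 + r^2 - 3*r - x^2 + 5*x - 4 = r^2 - 12*r - x^2 - 6*x + 27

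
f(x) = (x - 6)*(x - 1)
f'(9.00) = 11.00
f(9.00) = 24.00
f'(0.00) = -7.00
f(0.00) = 6.00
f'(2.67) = -1.66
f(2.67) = -5.56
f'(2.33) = -2.34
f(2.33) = -4.88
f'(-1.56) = -10.12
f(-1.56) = 19.35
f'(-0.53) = -8.06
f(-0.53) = 9.99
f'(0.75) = -5.50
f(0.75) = 1.31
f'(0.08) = -6.84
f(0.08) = 5.45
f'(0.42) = -6.16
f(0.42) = 3.24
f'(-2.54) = -12.08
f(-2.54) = 30.23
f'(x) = 2*x - 7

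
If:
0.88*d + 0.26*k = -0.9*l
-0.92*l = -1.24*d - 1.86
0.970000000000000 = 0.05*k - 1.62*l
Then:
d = -1.78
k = 7.31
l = -0.37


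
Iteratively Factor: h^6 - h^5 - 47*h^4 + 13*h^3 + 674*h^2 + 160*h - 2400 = (h + 4)*(h^5 - 5*h^4 - 27*h^3 + 121*h^2 + 190*h - 600) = (h + 3)*(h + 4)*(h^4 - 8*h^3 - 3*h^2 + 130*h - 200) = (h - 5)*(h + 3)*(h + 4)*(h^3 - 3*h^2 - 18*h + 40) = (h - 5)*(h + 3)*(h + 4)^2*(h^2 - 7*h + 10) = (h - 5)*(h - 2)*(h + 3)*(h + 4)^2*(h - 5)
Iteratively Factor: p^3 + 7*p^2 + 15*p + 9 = (p + 1)*(p^2 + 6*p + 9) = (p + 1)*(p + 3)*(p + 3)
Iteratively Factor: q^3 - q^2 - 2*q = (q + 1)*(q^2 - 2*q) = (q - 2)*(q + 1)*(q)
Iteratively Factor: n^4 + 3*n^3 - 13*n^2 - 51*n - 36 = (n + 3)*(n^3 - 13*n - 12) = (n + 3)^2*(n^2 - 3*n - 4) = (n - 4)*(n + 3)^2*(n + 1)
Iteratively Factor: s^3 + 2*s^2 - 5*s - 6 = (s + 3)*(s^2 - s - 2) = (s + 1)*(s + 3)*(s - 2)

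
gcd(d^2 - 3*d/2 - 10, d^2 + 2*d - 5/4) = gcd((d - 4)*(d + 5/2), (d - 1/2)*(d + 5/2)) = d + 5/2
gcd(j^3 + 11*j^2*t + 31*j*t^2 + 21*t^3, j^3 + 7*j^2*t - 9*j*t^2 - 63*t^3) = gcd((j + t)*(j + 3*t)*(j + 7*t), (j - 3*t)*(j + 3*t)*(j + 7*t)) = j^2 + 10*j*t + 21*t^2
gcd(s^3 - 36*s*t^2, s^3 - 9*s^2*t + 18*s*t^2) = s^2 - 6*s*t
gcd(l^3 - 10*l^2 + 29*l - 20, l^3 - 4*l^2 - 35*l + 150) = l - 5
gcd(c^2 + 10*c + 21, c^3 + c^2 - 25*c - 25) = 1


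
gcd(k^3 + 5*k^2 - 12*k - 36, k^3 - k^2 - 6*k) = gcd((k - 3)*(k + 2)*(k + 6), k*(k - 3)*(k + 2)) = k^2 - k - 6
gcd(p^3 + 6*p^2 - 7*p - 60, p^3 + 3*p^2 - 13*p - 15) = p^2 + 2*p - 15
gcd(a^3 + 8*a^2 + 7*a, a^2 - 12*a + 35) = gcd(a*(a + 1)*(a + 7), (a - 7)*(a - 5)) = 1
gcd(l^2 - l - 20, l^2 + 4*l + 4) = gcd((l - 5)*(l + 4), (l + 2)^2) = 1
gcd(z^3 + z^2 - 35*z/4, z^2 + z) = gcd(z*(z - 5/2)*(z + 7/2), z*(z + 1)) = z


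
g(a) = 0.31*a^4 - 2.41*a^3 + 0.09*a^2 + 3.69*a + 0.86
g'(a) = 1.24*a^3 - 7.23*a^2 + 0.18*a + 3.69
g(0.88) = 2.72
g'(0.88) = -0.91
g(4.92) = -84.18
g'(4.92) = -22.76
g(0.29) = 1.88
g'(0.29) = 3.16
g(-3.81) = 186.72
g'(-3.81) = -170.53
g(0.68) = 2.72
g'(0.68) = 0.86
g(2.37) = -12.19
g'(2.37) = -19.99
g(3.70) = -48.23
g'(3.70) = -31.81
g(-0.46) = -0.57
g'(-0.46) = 1.96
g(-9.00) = 3765.74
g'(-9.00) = -1487.52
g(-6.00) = 904.28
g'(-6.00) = -525.51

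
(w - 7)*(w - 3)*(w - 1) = w^3 - 11*w^2 + 31*w - 21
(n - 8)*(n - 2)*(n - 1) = n^3 - 11*n^2 + 26*n - 16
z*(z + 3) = z^2 + 3*z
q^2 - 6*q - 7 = (q - 7)*(q + 1)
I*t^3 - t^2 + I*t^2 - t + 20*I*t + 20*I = (t - 4*I)*(t + 5*I)*(I*t + I)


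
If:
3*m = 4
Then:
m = 4/3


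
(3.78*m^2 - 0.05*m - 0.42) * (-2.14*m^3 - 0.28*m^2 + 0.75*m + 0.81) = -8.0892*m^5 - 0.9514*m^4 + 3.7478*m^3 + 3.1419*m^2 - 0.3555*m - 0.3402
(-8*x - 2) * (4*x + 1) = -32*x^2 - 16*x - 2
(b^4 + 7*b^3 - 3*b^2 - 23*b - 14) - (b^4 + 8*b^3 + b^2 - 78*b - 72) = -b^3 - 4*b^2 + 55*b + 58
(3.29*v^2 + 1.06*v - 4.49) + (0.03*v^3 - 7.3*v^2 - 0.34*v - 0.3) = 0.03*v^3 - 4.01*v^2 + 0.72*v - 4.79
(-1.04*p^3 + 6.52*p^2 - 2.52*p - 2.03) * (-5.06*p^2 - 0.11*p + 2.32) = 5.2624*p^5 - 32.8768*p^4 + 9.6212*p^3 + 25.6754*p^2 - 5.6231*p - 4.7096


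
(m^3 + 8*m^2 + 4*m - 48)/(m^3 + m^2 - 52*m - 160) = (m^2 + 4*m - 12)/(m^2 - 3*m - 40)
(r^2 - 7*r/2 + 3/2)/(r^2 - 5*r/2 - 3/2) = (2*r - 1)/(2*r + 1)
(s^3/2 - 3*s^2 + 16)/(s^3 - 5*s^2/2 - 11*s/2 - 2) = (s^2 - 2*s - 8)/(2*s^2 + 3*s + 1)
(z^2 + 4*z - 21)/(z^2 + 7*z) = (z - 3)/z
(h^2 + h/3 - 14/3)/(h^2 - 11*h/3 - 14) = (h - 2)/(h - 6)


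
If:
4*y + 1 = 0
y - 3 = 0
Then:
No Solution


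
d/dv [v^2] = 2*v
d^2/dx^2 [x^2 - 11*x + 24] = 2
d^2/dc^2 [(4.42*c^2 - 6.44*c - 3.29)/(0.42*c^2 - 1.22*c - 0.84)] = (-8.88178419700125e-16*c^4 + 2.25758399999999*c^3 + 5.87412000000001*c^2 - 3.517416*c + 7.321832)/(0.074088*c^6 - 0.645624*c^5 + 1.430856*c^4 + 0.766648*c^3 - 2.861712*c^2 - 2.582496*c - 0.592704)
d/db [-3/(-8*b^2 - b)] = 3*(-16*b - 1)/(b^2*(8*b + 1)^2)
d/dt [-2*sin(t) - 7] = -2*cos(t)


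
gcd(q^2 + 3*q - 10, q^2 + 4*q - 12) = q - 2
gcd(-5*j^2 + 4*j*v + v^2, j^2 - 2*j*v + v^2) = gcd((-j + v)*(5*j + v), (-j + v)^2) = -j + v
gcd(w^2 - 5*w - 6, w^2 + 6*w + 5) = w + 1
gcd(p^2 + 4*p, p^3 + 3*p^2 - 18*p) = p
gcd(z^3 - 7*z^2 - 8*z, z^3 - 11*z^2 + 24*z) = z^2 - 8*z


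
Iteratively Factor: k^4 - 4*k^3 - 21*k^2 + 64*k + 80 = (k + 4)*(k^3 - 8*k^2 + 11*k + 20) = (k - 5)*(k + 4)*(k^2 - 3*k - 4) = (k - 5)*(k - 4)*(k + 4)*(k + 1)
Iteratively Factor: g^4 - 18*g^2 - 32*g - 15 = (g + 1)*(g^3 - g^2 - 17*g - 15) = (g + 1)*(g + 3)*(g^2 - 4*g - 5) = (g - 5)*(g + 1)*(g + 3)*(g + 1)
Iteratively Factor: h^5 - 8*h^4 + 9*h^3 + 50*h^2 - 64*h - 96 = (h - 4)*(h^4 - 4*h^3 - 7*h^2 + 22*h + 24) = (h - 4)^2*(h^3 - 7*h - 6) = (h - 4)^2*(h + 1)*(h^2 - h - 6) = (h - 4)^2*(h + 1)*(h + 2)*(h - 3)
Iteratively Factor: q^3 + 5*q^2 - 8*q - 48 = (q - 3)*(q^2 + 8*q + 16) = (q - 3)*(q + 4)*(q + 4)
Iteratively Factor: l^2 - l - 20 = (l + 4)*(l - 5)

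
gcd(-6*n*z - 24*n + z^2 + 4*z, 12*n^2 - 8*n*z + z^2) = -6*n + z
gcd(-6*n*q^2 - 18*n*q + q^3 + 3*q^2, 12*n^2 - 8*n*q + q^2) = -6*n + q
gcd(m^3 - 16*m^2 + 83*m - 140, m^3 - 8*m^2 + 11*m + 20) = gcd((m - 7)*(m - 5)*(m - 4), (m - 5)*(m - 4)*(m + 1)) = m^2 - 9*m + 20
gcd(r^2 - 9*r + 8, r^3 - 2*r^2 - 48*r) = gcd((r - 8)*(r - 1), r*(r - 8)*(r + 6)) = r - 8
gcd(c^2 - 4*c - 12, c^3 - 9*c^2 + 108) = c - 6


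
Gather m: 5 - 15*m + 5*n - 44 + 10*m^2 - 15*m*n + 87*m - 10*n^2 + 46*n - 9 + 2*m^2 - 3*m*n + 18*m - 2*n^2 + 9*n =12*m^2 + m*(90 - 18*n) - 12*n^2 + 60*n - 48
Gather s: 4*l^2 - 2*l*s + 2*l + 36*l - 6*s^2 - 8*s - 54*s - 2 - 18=4*l^2 + 38*l - 6*s^2 + s*(-2*l - 62) - 20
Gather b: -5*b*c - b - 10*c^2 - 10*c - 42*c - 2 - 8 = b*(-5*c - 1) - 10*c^2 - 52*c - 10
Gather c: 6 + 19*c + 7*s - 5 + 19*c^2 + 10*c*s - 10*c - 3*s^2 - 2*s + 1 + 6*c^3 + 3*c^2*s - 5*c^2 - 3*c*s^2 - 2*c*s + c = 6*c^3 + c^2*(3*s + 14) + c*(-3*s^2 + 8*s + 10) - 3*s^2 + 5*s + 2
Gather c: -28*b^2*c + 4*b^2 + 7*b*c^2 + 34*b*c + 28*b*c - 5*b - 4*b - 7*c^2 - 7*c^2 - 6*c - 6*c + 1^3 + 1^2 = 4*b^2 - 9*b + c^2*(7*b - 14) + c*(-28*b^2 + 62*b - 12) + 2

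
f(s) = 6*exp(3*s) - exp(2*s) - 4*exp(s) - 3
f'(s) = 18*exp(3*s) - 2*exp(2*s) - 4*exp(s) = 2*(9*exp(2*s) - exp(s) - 2)*exp(s)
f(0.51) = 15.27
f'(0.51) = 70.92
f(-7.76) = -3.00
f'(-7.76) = -0.00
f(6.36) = 1159748725.82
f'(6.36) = 3479585181.28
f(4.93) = 15879178.48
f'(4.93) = 47657800.38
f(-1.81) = -3.66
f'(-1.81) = -0.63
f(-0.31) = -4.10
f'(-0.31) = 3.09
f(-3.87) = -3.08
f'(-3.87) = -0.08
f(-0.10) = -2.99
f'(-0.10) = 8.08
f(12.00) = 25867362792918019.35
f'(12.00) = 77602114869178235.24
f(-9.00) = -3.00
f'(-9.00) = 0.00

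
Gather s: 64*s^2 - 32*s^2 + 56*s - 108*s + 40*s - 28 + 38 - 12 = 32*s^2 - 12*s - 2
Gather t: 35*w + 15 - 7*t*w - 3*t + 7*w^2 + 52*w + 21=t*(-7*w - 3) + 7*w^2 + 87*w + 36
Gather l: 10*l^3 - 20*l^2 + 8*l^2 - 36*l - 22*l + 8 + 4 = 10*l^3 - 12*l^2 - 58*l + 12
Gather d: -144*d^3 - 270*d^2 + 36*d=-144*d^3 - 270*d^2 + 36*d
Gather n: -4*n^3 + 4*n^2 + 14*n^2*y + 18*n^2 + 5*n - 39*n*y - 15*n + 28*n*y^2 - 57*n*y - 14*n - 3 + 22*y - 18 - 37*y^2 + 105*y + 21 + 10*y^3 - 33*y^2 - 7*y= -4*n^3 + n^2*(14*y + 22) + n*(28*y^2 - 96*y - 24) + 10*y^3 - 70*y^2 + 120*y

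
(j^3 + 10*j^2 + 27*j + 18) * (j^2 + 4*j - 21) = j^5 + 14*j^4 + 46*j^3 - 84*j^2 - 495*j - 378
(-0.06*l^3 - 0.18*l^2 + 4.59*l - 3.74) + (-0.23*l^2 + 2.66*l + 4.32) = -0.06*l^3 - 0.41*l^2 + 7.25*l + 0.58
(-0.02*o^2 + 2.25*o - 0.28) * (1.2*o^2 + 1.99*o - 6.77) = -0.024*o^4 + 2.6602*o^3 + 4.2769*o^2 - 15.7897*o + 1.8956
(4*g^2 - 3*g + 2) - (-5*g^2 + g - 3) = 9*g^2 - 4*g + 5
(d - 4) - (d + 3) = -7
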